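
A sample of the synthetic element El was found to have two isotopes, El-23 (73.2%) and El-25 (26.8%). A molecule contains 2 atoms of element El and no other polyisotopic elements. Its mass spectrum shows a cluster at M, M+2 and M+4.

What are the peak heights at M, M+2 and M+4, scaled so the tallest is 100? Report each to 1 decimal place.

Each El atom is independently El-23 (p = 0.732) or El-25 (q = 0.268); the cluster is the binomial expansion (p + q)^2.
P(M) = 0.732^2 = 0.535824
P(M+2) = 2 × 0.732^1 × 0.268^1 = 0.392352
P(M+4) = 0.268^2 = 0.071824
The M peak is largest (0.535824); scaling to 100 gives 100.0 : 73.2 : 13.4.

100.0 : 73.2 : 13.4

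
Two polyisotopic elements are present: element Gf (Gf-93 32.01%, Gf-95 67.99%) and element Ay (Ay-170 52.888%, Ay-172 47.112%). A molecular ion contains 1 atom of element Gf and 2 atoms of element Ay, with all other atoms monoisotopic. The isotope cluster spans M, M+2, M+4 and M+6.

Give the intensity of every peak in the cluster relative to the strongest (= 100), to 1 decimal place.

Element Gf pattern (n=1): 0.3201 : 0.6799
Element Ay pattern (n=2): 0.27971405 : 0.49833189 : 0.22195405
Convolve the two distributions (both contribute in 2-u steps):
  M: 0.3201×0.27971405 = 0.089536
  M+2: 0.3201×0.49833189 + 0.6799×0.27971405 = 0.349694
  M+4: 0.3201×0.22195405 + 0.6799×0.49833189 = 0.409863
  M+6: 0.6799×0.22195405 = 0.150907
Scale to base peak (0.409863) = 100: 21.8 : 85.3 : 100.0 : 36.8

21.8 : 85.3 : 100.0 : 36.8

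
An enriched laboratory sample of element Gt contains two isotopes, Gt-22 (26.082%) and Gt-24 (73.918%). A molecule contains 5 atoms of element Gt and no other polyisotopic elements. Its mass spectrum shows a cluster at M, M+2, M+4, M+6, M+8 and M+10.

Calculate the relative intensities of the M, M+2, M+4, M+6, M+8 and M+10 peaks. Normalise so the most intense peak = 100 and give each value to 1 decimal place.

0.3 : 4.4 : 24.9 : 70.6 : 100.0 : 56.7

Each Gt atom is independently Gt-22 (p = 0.26082) or Gt-24 (q = 0.73918); the cluster is the binomial expansion (p + q)^5.
P(M) = 0.26082^5 = 0.001207
P(M+2) = 5 × 0.26082^4 × 0.73918^1 = 0.017103
P(M+4) = 10 × 0.26082^3 × 0.73918^2 = 0.096944
P(M+6) = 10 × 0.26082^2 × 0.73918^3 = 0.274747
P(M+8) = 5 × 0.26082^1 × 0.73918^4 = 0.389324
P(M+10) = 0.73918^5 = 0.220674
The M+8 peak is largest (0.389324); scaling to 100 gives 0.3 : 4.4 : 24.9 : 70.6 : 100.0 : 56.7.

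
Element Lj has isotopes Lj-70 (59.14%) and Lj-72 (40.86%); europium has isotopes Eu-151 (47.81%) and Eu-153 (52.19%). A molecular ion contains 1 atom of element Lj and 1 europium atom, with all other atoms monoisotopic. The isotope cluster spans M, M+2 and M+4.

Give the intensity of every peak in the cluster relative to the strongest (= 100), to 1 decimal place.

Element Lj pattern (n=1): 0.5914 : 0.4086
Europium pattern (n=1): 0.4781 : 0.5219
Convolve the two distributions (both contribute in 2-u steps):
  M: 0.5914×0.4781 = 0.282748
  M+2: 0.5914×0.5219 + 0.4086×0.4781 = 0.504003
  M+4: 0.4086×0.5219 = 0.213248
Scale to base peak (0.504003) = 100: 56.1 : 100.0 : 42.3

56.1 : 100.0 : 42.3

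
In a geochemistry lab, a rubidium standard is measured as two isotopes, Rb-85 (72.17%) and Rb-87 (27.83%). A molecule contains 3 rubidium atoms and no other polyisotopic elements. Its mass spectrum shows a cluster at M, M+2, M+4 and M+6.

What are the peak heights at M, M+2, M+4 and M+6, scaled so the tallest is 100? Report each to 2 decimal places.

Each Rb atom is independently Rb-85 (p = 0.7217) or Rb-87 (q = 0.2783); the cluster is the binomial expansion (p + q)^3.
P(M) = 0.7217^3 = 0.375898
P(M+2) = 3 × 0.7217^2 × 0.2783^1 = 0.434858
P(M+4) = 3 × 0.7217^1 × 0.2783^2 = 0.167689
P(M+6) = 0.2783^3 = 0.021555
The M+2 peak is largest (0.434858); scaling to 100 gives 86.44 : 100.00 : 38.56 : 4.96.

86.44 : 100.00 : 38.56 : 4.96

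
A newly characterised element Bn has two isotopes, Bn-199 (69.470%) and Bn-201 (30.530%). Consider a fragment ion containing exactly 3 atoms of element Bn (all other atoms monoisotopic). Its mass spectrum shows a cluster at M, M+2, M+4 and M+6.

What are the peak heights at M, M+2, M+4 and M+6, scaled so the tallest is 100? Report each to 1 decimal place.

Expanding (0.69470 + 0.30530)^3:
P(M) = 0.69470^3 = 0.335268
P(M+2) = 3 × 0.69470^2 × 0.30530^1 = 0.442021
P(M+4) = 3 × 0.69470^1 × 0.30530^2 = 0.194255
P(M+6) = 0.30530^3 = 0.028456
The M+2 peak is largest (0.442021); scaling to 100 gives 75.8 : 100.0 : 43.9 : 6.4.

75.8 : 100.0 : 43.9 : 6.4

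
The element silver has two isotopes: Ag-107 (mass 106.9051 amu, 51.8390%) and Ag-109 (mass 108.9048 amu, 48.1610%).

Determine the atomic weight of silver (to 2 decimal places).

The abundance-weighted mean is 0.518390 × 106.9051 + 0.481610 × 108.9048
= 55.41853 + 52.44964 = 107.86817 amu

107.87 amu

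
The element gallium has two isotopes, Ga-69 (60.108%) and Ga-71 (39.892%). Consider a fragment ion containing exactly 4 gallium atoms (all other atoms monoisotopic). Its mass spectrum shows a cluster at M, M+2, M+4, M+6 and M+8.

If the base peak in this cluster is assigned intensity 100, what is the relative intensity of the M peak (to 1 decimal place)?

37.7

Binomial terms of (0.60108 + 0.39892)^4: M 0.1305, M+2 0.3465, M+4 0.3450, M+6 0.1526, M+8 0.0253 → M+2 is the base peak.
P(M+2) = C(4,1) × 0.60108^3 × 0.39892^1 = 4 × 0.2171685 × 0.39892 = 0.346531 (base)
P(M) = C(4,0) × 0.60108^4 × 0.39892^0 = 1 × 0.13053564 × 1.0000 = 0.130536
Relative intensity = 0.130536 / 0.346531 × 100 = 37.7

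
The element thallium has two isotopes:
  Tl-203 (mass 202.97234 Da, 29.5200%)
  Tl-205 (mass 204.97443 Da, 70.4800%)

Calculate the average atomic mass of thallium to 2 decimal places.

204.38 Da

Average mass = Σ (abundance × isotope mass) = 0.295200 × 202.97234 + 0.704800 × 204.97443
= 59.917435 + 144.465978 = 204.383413 Da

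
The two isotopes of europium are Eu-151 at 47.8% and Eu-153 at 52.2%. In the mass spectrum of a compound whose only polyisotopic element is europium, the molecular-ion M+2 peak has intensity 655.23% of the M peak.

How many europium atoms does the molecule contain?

The M+2/M ratio from n Eu atoms is n · q/p = n · 0.522/0.478.
n = 6.5523 × 0.478/0.522 = 6.00 ≈ 6

6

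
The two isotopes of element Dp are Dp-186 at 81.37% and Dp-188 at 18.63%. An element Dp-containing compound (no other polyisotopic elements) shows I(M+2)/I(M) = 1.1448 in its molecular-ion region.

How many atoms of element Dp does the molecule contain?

The M+2/M ratio from n Dp atoms is n · q/p = n · 0.1863/0.8137.
n = 1.1448 × 0.8137/0.1863 = 5.00 ≈ 5

5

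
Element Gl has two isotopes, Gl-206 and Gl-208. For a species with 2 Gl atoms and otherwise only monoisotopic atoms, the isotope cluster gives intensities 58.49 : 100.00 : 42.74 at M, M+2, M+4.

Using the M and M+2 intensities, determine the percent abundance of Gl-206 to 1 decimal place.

If p is the fraction of Gl that is Gl-206, then I(M+2)/I(M) = [C(2,1)·p^1·(1−p)] / p^2 = 2·(1−p)/p = 100.00/58.49 = 1.7097
(1−p)/p = 1.7097/2 = 0.8548  ⇒  p = 1/(1 + 0.8548) = 0.5391
Gl-206: 53.9%, Gl-208: 46.1%.

53.9%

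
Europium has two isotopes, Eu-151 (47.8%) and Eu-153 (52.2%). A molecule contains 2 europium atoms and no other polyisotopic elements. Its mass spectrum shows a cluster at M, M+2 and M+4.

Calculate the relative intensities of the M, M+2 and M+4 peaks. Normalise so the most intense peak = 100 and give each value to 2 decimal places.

Expanding (0.478 + 0.522)^2:
P(M) = 0.478^2 = 0.228484
P(M+2) = 2 × 0.478^1 × 0.522^1 = 0.499032
P(M+4) = 0.522^2 = 0.272484
The M+2 peak is largest (0.499032); scaling to 100 gives 45.79 : 100.00 : 54.60.

45.79 : 100.00 : 54.60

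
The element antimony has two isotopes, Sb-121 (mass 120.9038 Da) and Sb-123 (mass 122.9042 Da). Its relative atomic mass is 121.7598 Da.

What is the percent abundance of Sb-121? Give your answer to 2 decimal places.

With x = fraction of Sb-121 (so Sb-123 is 1 − x):
120.9038·x + 122.9042·(1 − x) = 121.7598
(120.9038 − 122.9042)·x = 121.7598 − 122.9042
x = -1.1444 / -2.0004 = 0.57209 → 57.21% Sb-121, 42.79% Sb-123.

57.21%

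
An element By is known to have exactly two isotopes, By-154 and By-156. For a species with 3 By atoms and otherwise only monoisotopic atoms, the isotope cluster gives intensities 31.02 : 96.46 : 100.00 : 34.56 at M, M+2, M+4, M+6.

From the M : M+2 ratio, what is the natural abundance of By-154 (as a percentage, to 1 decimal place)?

49.1%

Let p = fractional abundance of By-154. I(M+2)/I(M) = [C(3,1)·p^2·(1−p)] / p^3 = 3·(1−p)/p = 96.46/31.02 = 3.1096
(1−p)/p = 3.1096/3 = 1.0365  ⇒  p = 1/(1 + 1.0365) = 0.4910
By-154: 49.1%, By-156: 50.9%.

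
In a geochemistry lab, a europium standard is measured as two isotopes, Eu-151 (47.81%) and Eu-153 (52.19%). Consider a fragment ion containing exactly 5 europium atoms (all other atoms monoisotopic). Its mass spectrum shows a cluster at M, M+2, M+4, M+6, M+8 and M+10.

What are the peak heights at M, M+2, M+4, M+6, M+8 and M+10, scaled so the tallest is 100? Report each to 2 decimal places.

7.69 : 41.96 : 91.61 : 100.00 : 54.58 : 11.92

Each Eu atom is independently Eu-151 (p = 0.4781) or Eu-153 (q = 0.5219); the cluster is the binomial expansion (p + q)^5.
P(M) = 0.4781^5 = 0.024980
P(M+2) = 5 × 0.4781^4 × 0.5219^1 = 0.136343
P(M+4) = 10 × 0.4781^3 × 0.5219^2 = 0.297667
P(M+6) = 10 × 0.4781^2 × 0.5219^3 = 0.324937
P(M+8) = 5 × 0.4781^1 × 0.5219^4 = 0.177353
P(M+10) = 0.5219^5 = 0.038720
The M+6 peak is largest (0.324937); scaling to 100 gives 7.69 : 41.96 : 91.61 : 100.00 : 54.58 : 11.92.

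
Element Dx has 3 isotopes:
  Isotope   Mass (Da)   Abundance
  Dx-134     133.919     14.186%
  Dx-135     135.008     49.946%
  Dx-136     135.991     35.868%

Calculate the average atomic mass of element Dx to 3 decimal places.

135.206 Da

Weight each isotope mass by its fractional abundance: 0.14186 × 133.919 + 0.49946 × 135.008 + 0.35868 × 135.991
= 18.9977 + 67.4311 + 48.7773 = 135.2061 Da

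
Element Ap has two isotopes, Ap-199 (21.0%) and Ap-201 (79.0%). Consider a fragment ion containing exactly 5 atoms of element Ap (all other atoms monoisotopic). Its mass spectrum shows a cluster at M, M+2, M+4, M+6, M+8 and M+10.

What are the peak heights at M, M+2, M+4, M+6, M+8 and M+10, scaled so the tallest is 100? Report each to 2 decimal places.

0.10 : 1.88 : 14.13 : 53.16 : 100.00 : 75.24

The 5 Ap atoms are independent, so intensities follow the terms of (0.210 + 0.790)^5.
P(M) = 0.210^5 = 0.000408
P(M+2) = 5 × 0.210^4 × 0.790^1 = 0.007682
P(M+4) = 10 × 0.210^3 × 0.790^2 = 0.057798
P(M+6) = 10 × 0.210^2 × 0.790^3 = 0.217430
P(M+8) = 5 × 0.210^1 × 0.790^4 = 0.408976
P(M+10) = 0.790^5 = 0.307706
The M+8 peak is largest (0.408976); scaling to 100 gives 0.10 : 1.88 : 14.13 : 53.16 : 100.00 : 75.24.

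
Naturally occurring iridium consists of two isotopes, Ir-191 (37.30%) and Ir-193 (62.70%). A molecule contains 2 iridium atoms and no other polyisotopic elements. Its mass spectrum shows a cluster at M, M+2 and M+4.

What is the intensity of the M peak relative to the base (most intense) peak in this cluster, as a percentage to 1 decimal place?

29.7%

(0.3730 + 0.6270)^2 gives M 0.1391, M+2 0.4677, M+4 0.3931; the largest is M+2.
P(M+2) = C(2,1) × 0.3730^1 × 0.6270^1 = 2 × 0.3730 × 0.6270 = 0.467742 (base)
P(M) = C(2,0) × 0.3730^2 × 0.6270^0 = 1 × 0.139129 × 1.0000 = 0.139129
Relative intensity = 0.139129 / 0.467742 × 100 = 29.7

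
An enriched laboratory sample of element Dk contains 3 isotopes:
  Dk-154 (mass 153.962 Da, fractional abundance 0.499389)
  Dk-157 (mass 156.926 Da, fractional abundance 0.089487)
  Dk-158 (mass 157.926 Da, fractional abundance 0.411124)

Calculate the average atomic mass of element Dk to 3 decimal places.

The abundance-weighted mean is 0.499389 × 153.962 + 0.089487 × 156.926 + 0.411124 × 157.926
= 76.8869 + 14.0428 + 64.9272 = 155.8569 Da

155.857 Da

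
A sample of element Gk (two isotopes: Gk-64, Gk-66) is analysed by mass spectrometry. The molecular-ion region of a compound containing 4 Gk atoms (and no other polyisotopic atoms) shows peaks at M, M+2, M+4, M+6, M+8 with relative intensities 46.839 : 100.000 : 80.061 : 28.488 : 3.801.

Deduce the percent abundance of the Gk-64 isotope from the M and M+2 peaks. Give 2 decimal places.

65.20%

Let p = fractional abundance of Gk-64. I(M+2)/I(M) = [C(4,1)·p^3·(1−p)] / p^4 = 4·(1−p)/p = 100.000/46.839 = 2.1350
(1−p)/p = 2.1350/4 = 0.5337  ⇒  p = 1/(1 + 0.5337) = 0.6520
Gk-64: 65.20%, Gk-66: 34.80%.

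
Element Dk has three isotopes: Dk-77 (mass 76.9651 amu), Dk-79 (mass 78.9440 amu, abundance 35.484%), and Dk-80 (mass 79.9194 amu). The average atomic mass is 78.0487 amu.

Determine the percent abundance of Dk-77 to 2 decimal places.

The remaining 64.516% is split between Dk-77 (fraction x) and Dk-80 (fraction 0.64516 − x).
Substituting: 76.9651x + 79.9194(0.64516 − x) = 50.03621104
(76.9651 − 79.9194)x = -1.524589064  ⇒  x = 0.51606, y = 0.12910
Dk-77: 51.61%, Dk-80: 12.91%.

51.61%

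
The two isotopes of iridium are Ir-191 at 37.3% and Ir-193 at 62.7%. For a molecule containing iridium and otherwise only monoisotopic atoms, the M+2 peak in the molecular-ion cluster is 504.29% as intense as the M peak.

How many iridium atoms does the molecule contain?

For n independent Ir atoms, I(M+2)/I(M) = n · (abundance Ir-193) / (abundance Ir-191) = n · 0.627/0.373.
n = 5.0429 × 0.373/0.627 = 3.00 ≈ 3

3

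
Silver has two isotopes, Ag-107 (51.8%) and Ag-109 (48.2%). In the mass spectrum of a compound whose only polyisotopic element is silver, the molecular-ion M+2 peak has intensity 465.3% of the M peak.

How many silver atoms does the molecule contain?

For n independent Ag atoms, I(M+2)/I(M) = n · (abundance Ag-109) / (abundance Ag-107) = n · 0.482/0.518.
n = 4.653 × 0.518/0.482 = 5.00 ≈ 5

5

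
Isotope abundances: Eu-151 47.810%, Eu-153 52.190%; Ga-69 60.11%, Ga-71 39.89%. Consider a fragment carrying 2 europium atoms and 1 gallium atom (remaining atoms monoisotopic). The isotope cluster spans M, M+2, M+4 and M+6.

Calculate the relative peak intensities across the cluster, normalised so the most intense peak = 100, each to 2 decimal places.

35.13 : 100.00 : 92.75 : 27.78

Europium pattern (n=2): 0.22857961 : 0.49904078 : 0.27237961
Gallium pattern (n=1): 0.6011 : 0.3989
Convolve the two distributions (both contribute in 2-u steps):
  M: 0.22857961×0.6011 = 0.137399
  M+2: 0.22857961×0.3989 + 0.49904078×0.6011 = 0.391154
  M+4: 0.49904078×0.3989 + 0.27237961×0.6011 = 0.362795
  M+6: 0.27237961×0.3989 = 0.108652
Scale to base peak (0.391154) = 100: 35.13 : 100.00 : 92.75 : 27.78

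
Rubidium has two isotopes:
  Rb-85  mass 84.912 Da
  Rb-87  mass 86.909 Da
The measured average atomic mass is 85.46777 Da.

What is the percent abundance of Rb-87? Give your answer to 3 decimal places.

27.830%

With x = fraction of Rb-85 (so Rb-87 is 1 − x):
84.912·x + 86.909·(1 − x) = 85.46777
(84.912 − 86.909)·x = 85.46777 − 86.909
x = -1.44123 / -1.997 = 0.72170 → 72.170% Rb-85, 27.830% Rb-87.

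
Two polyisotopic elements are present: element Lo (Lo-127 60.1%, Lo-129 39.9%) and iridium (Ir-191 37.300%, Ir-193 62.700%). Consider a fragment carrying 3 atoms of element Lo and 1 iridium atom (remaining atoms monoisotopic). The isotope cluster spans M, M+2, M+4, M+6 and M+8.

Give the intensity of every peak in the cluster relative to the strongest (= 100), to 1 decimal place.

Element Lo pattern (n=3): 0.2170818 : 0.4323576 : 0.2870394 : 0.0635212
Iridium pattern (n=1): 0.3730 : 0.6270
Convolve the two distributions (both contribute in 2-u steps):
  M: 0.2170818×0.3730 = 0.080972
  M+2: 0.2170818×0.6270 + 0.4323576×0.3730 = 0.297380
  M+4: 0.4323576×0.6270 + 0.2870394×0.3730 = 0.378154
  M+6: 0.2870394×0.6270 + 0.0635212×0.3730 = 0.203667
  M+8: 0.0635212×0.6270 = 0.039828
Scale to base peak (0.378154) = 100: 21.4 : 78.6 : 100.0 : 53.9 : 10.5

21.4 : 78.6 : 100.0 : 53.9 : 10.5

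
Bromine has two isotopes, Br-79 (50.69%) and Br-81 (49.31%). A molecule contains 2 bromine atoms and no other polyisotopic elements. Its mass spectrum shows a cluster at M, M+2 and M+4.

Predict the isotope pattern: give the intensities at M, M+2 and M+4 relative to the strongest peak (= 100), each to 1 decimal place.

The 2 Br atoms are independent, so intensities follow the terms of (0.5069 + 0.4931)^2.
P(M) = 0.5069^2 = 0.256948
P(M+2) = 2 × 0.5069^1 × 0.4931^1 = 0.499905
P(M+4) = 0.4931^2 = 0.243148
The M+2 peak is largest (0.499905); scaling to 100 gives 51.4 : 100.0 : 48.6.

51.4 : 100.0 : 48.6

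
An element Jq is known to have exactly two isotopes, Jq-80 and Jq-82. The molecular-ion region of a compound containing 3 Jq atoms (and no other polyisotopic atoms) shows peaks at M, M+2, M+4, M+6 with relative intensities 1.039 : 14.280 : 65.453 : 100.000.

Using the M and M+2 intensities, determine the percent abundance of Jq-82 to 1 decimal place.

82.1%

Let p = fractional abundance of Jq-80. I(M+2)/I(M) = [C(3,1)·p^2·(1−p)] / p^3 = 3·(1−p)/p = 14.280/1.039 = 13.7440
(1−p)/p = 13.7440/3 = 4.5813  ⇒  p = 1/(1 + 4.5813) = 0.1792
Jq-80: 17.9%, Jq-82: 82.1%.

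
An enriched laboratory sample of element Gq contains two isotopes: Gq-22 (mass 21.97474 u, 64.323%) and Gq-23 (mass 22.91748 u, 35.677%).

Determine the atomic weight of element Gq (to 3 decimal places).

22.311 u

Weight each isotope mass by its fractional abundance: 0.64323 × 21.97474 + 0.35677 × 22.91748
= 14.134812 + 8.176269 = 22.311081 u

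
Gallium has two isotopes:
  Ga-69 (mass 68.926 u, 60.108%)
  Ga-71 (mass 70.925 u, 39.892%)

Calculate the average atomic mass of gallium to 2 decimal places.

69.72 u

The abundance-weighted mean is 0.60108 × 68.926 + 0.39892 × 70.925
= 41.4300 + 28.2934 = 69.7234 u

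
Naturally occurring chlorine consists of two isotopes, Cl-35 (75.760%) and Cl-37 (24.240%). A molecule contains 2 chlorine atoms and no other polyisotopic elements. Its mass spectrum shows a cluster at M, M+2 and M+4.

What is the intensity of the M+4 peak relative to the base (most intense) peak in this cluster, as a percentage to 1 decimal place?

Binomial terms of (0.75760 + 0.24240)^2: M 0.5740, M+2 0.3673, M+4 0.0588 → M is the base peak.
P(M) = C(2,0) × 0.75760^2 × 0.24240^0 = 1 × 0.57395776 × 1.0000 = 0.573958 (base)
P(M+4) = C(2,2) × 0.75760^0 × 0.24240^2 = 1 × 1.0000 × 0.05875776 = 0.058758
Relative intensity = 0.058758 / 0.573958 × 100 = 10.2

10.2%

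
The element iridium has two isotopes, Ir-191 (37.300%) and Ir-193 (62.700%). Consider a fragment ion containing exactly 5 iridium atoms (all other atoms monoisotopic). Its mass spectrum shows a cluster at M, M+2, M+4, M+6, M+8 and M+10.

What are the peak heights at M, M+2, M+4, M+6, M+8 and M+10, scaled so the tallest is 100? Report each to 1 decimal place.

Each Ir atom is independently Ir-191 (p = 0.37300) or Ir-193 (q = 0.62700); the cluster is the binomial expansion (p + q)^5.
P(M) = 0.37300^5 = 0.007220
P(M+2) = 5 × 0.37300^4 × 0.62700^1 = 0.060684
P(M+4) = 10 × 0.37300^3 × 0.62700^2 = 0.204015
P(M+6) = 10 × 0.37300^2 × 0.62700^3 = 0.342942
P(M+8) = 5 × 0.37300^1 × 0.62700^4 = 0.288237
P(M+10) = 0.62700^5 = 0.096903
The M+6 peak is largest (0.342942); scaling to 100 gives 2.1 : 17.7 : 59.5 : 100.0 : 84.0 : 28.3.

2.1 : 17.7 : 59.5 : 100.0 : 84.0 : 28.3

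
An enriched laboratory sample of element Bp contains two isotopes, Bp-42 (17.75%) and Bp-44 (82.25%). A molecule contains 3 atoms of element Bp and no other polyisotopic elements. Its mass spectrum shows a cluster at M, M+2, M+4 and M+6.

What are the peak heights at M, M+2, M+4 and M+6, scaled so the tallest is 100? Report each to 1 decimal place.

1.0 : 14.0 : 64.7 : 100.0

Each Bp atom is independently Bp-42 (p = 0.1775) or Bp-44 (q = 0.8225); the cluster is the binomial expansion (p + q)^3.
P(M) = 0.1775^3 = 0.005592
P(M+2) = 3 × 0.1775^2 × 0.8225^1 = 0.077742
P(M+4) = 3 × 0.1775^1 × 0.8225^2 = 0.360240
P(M+6) = 0.8225^3 = 0.556426
The M+6 peak is largest (0.556426); scaling to 100 gives 1.0 : 14.0 : 64.7 : 100.0.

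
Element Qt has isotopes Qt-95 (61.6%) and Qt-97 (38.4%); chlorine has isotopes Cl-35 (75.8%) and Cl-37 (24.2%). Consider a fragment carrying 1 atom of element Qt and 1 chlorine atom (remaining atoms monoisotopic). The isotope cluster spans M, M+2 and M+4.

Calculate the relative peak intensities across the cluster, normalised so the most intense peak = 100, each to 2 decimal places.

100.00 : 94.26 : 19.90

Element Qt pattern (n=1): 0.6160 : 0.3840
Chlorine pattern (n=1): 0.7580 : 0.2420
Convolve the two distributions (both contribute in 2-u steps):
  M: 0.6160×0.7580 = 0.466928
  M+2: 0.6160×0.2420 + 0.3840×0.7580 = 0.440144
  M+4: 0.3840×0.2420 = 0.092928
Scale to base peak (0.466928) = 100: 100.00 : 94.26 : 19.90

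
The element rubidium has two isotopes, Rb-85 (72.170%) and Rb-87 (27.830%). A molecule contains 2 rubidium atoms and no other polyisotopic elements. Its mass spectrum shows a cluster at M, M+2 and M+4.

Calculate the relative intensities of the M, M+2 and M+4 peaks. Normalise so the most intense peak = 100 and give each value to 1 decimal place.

Each Rb atom is independently Rb-85 (p = 0.72170) or Rb-87 (q = 0.27830); the cluster is the binomial expansion (p + q)^2.
P(M) = 0.72170^2 = 0.520851
P(M+2) = 2 × 0.72170^1 × 0.27830^1 = 0.401698
P(M+4) = 0.27830^2 = 0.077451
The M peak is largest (0.520851); scaling to 100 gives 100.0 : 77.1 : 14.9.

100.0 : 77.1 : 14.9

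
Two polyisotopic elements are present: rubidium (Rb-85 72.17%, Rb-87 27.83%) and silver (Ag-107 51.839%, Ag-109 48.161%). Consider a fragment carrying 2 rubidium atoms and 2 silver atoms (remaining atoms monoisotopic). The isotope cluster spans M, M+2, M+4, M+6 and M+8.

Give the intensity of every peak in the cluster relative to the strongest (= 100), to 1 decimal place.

Rubidium pattern (n=2): 0.52085089 : 0.40169822 : 0.07745089
Silver pattern (n=2): 0.26872819 : 0.49932362 : 0.23194819
Convolve the two distributions (both contribute in 2-u steps):
  M: 0.52085089×0.26872819 = 0.139967
  M+2: 0.52085089×0.49932362 + 0.40169822×0.26872819 = 0.368021
  M+4: 0.52085089×0.23194819 + 0.40169822×0.49932362 + 0.07745089×0.26872819 = 0.342201
  M+6: 0.40169822×0.23194819 + 0.07745089×0.49932362 = 0.131846
  M+8: 0.07745089×0.23194819 = 0.017965
Scale to base peak (0.368021) = 100: 38.0 : 100.0 : 93.0 : 35.8 : 4.9

38.0 : 100.0 : 93.0 : 35.8 : 4.9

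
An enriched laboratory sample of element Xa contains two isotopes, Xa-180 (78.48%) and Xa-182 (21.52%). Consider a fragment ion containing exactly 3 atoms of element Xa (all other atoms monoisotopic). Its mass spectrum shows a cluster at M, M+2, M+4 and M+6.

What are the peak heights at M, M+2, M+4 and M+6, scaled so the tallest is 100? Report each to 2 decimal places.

100.00 : 82.26 : 22.56 : 2.06

The 3 Xa atoms are independent, so intensities follow the terms of (0.7848 + 0.2152)^3.
P(M) = 0.7848^3 = 0.483367
P(M+2) = 3 × 0.7848^2 × 0.2152^1 = 0.397632
P(M+4) = 3 × 0.7848^1 × 0.2152^2 = 0.109035
P(M+6) = 0.2152^3 = 0.009966
The M peak is largest (0.483367); scaling to 100 gives 100.00 : 82.26 : 22.56 : 2.06.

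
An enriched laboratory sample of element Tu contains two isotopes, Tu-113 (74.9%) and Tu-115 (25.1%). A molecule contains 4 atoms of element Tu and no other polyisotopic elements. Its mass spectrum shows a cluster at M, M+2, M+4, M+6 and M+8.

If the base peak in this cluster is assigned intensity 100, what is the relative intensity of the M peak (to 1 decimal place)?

Term probabilities: M 0.3147, M+2 0.4219, M+4 0.2121, M+6 0.0474, M+8 0.0040. Base peak = M+2.
P(M+2) = C(4,1) × 0.749^3 × 0.251^1 = 4 × 0.42018975 × 0.2510 = 0.421871 (base)
P(M) = C(4,0) × 0.749^4 × 0.251^0 = 1 × 0.31472212 × 1.0000 = 0.314722
Relative intensity = 0.314722 / 0.421871 × 100 = 74.6

74.6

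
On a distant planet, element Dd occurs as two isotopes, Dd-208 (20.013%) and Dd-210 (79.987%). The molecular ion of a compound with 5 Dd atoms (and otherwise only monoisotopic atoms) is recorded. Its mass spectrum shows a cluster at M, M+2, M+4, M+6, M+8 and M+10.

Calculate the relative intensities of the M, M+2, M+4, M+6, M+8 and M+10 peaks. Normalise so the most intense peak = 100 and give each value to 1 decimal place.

0.1 : 1.6 : 12.5 : 50.0 : 100.0 : 79.9

Expanding (0.20013 + 0.79987)^5:
P(M) = 0.20013^5 = 0.000321
P(M+2) = 5 × 0.20013^4 × 0.79987^1 = 0.006416
P(M+4) = 10 × 0.20013^3 × 0.79987^2 = 0.051283
P(M+6) = 10 × 0.20013^2 × 0.79987^3 = 0.204966
P(M+8) = 5 × 0.20013^1 × 0.79987^4 = 0.409600
P(M+10) = 0.79987^5 = 0.327414
The M+8 peak is largest (0.409600); scaling to 100 gives 0.1 : 1.6 : 12.5 : 50.0 : 100.0 : 79.9.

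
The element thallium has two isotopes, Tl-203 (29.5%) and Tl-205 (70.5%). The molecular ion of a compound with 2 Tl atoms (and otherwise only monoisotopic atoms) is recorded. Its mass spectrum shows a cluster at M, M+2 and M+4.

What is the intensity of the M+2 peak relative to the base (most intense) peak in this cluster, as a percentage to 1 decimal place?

(0.295 + 0.705)^2 gives M 0.0870, M+2 0.4160, M+4 0.4970; the largest is M+4.
P(M+4) = C(2,2) × 0.295^0 × 0.705^2 = 1 × 1.0000 × 0.497025 = 0.497025 (base)
P(M+2) = C(2,1) × 0.295^1 × 0.705^1 = 2 × 0.2950 × 0.7050 = 0.415950
Relative intensity = 0.415950 / 0.497025 × 100 = 83.7

83.7%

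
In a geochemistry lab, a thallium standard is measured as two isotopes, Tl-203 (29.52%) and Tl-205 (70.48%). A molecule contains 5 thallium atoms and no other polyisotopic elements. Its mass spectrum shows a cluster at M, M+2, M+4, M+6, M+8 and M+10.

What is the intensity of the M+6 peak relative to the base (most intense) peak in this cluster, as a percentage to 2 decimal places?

83.77%

Binomial terms of (0.2952 + 0.7048)^5: M 0.0022, M+2 0.0268, M+4 0.1278, M+6 0.3051, M+8 0.3642, M+10 0.1739 → M+8 is the base peak.
P(M+8) = C(5,4) × 0.2952^1 × 0.7048^4 = 5 × 0.2952 × 0.24675365 = 0.364208 (base)
P(M+6) = C(5,3) × 0.2952^2 × 0.7048^3 = 10 × 0.08714304 × 0.35010449 = 0.305092
Relative intensity = 0.305092 / 0.364208 × 100 = 83.77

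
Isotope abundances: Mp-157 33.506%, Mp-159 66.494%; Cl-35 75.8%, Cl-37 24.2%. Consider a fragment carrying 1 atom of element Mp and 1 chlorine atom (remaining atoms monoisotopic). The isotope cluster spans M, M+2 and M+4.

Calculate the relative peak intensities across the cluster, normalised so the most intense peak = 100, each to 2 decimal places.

Element Mp pattern (n=1): 0.33506 : 0.66494
Chlorine pattern (n=1): 0.7580 : 0.2420
Convolve the two distributions (both contribute in 2-u steps):
  M: 0.33506×0.7580 = 0.253975
  M+2: 0.33506×0.2420 + 0.66494×0.7580 = 0.585109
  M+4: 0.66494×0.2420 = 0.160915
Scale to base peak (0.585109) = 100: 43.41 : 100.00 : 27.50

43.41 : 100.00 : 27.50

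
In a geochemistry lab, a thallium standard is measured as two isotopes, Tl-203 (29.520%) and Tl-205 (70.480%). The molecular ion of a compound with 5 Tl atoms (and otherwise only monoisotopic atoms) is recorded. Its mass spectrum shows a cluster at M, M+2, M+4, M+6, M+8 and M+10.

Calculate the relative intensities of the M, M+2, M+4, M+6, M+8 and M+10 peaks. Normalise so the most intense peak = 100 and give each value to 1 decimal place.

0.6 : 7.3 : 35.1 : 83.8 : 100.0 : 47.8

Expanding (0.29520 + 0.70480)^5:
P(M) = 0.29520^5 = 0.002242
P(M+2) = 5 × 0.29520^4 × 0.70480^1 = 0.026761
P(M+4) = 10 × 0.29520^3 × 0.70480^2 = 0.127785
P(M+6) = 10 × 0.29520^2 × 0.70480^3 = 0.305092
P(M+8) = 5 × 0.29520^1 × 0.70480^4 = 0.364208
P(M+10) = 0.70480^5 = 0.173912
The M+8 peak is largest (0.364208); scaling to 100 gives 0.6 : 7.3 : 35.1 : 83.8 : 100.0 : 47.8.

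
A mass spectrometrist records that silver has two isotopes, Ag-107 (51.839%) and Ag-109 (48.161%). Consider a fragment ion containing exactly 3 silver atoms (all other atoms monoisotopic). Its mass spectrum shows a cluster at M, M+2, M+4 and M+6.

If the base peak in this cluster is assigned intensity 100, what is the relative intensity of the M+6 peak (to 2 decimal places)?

28.77

(0.51839 + 0.48161)^3 gives M 0.1393, M+2 0.3883, M+4 0.3607, M+6 0.1117; the largest is M+2.
P(M+2) = C(3,1) × 0.51839^2 × 0.48161^1 = 3 × 0.26872819 × 0.48161 = 0.388267 (base)
P(M+6) = C(3,3) × 0.51839^0 × 0.48161^3 = 1 × 1.0000 × 0.11170857 = 0.111709
Relative intensity = 0.111709 / 0.388267 × 100 = 28.77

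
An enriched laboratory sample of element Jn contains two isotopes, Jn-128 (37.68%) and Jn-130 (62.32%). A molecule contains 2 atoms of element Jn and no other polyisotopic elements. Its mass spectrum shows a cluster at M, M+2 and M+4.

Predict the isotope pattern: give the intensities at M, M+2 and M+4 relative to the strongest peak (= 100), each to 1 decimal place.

30.2 : 100.0 : 82.7

The 2 Jn atoms are independent, so intensities follow the terms of (0.3768 + 0.6232)^2.
P(M) = 0.3768^2 = 0.141978
P(M+2) = 2 × 0.3768^1 × 0.6232^1 = 0.469644
P(M+4) = 0.6232^2 = 0.388378
The M+2 peak is largest (0.469644); scaling to 100 gives 30.2 : 100.0 : 82.7.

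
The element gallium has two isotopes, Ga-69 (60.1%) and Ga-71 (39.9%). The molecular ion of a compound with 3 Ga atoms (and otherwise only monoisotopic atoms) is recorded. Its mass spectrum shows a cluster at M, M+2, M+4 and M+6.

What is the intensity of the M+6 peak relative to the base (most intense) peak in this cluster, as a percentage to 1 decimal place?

14.7%

Term probabilities: M 0.2171, M+2 0.4324, M+4 0.2870, M+6 0.0635. Base peak = M+2.
P(M+2) = C(3,1) × 0.601^2 × 0.399^1 = 3 × 0.361201 × 0.3990 = 0.432358 (base)
P(M+6) = C(3,3) × 0.601^0 × 0.399^3 = 1 × 1.0000 × 0.0635212 = 0.063521
Relative intensity = 0.063521 / 0.432358 × 100 = 14.7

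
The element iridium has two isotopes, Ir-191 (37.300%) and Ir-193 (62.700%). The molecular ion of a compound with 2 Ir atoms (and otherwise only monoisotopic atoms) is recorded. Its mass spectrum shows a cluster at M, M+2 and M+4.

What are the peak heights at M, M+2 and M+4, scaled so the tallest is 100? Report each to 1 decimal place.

Each Ir atom is independently Ir-191 (p = 0.37300) or Ir-193 (q = 0.62700); the cluster is the binomial expansion (p + q)^2.
P(M) = 0.37300^2 = 0.139129
P(M+2) = 2 × 0.37300^1 × 0.62700^1 = 0.467742
P(M+4) = 0.62700^2 = 0.393129
The M+2 peak is largest (0.467742); scaling to 100 gives 29.7 : 100.0 : 84.0.

29.7 : 100.0 : 84.0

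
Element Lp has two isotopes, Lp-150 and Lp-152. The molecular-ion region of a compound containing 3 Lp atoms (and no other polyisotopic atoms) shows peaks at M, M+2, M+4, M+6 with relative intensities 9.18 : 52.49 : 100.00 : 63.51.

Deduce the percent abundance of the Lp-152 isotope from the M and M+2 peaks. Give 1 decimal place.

65.6%

If p is the fraction of Lp that is Lp-150, then I(M+2)/I(M) = [C(3,1)·p^2·(1−p)] / p^3 = 3·(1−p)/p = 52.49/9.18 = 5.7179
(1−p)/p = 5.7179/3 = 1.9060  ⇒  p = 1/(1 + 1.9060) = 0.3441
Lp-150: 34.4%, Lp-152: 65.6%.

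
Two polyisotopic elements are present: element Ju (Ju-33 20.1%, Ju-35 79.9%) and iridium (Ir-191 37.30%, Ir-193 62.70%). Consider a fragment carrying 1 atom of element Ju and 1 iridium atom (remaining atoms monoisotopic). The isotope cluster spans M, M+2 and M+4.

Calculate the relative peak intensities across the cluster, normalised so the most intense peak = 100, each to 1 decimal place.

Element Ju pattern (n=1): 0.2010 : 0.7990
Iridium pattern (n=1): 0.3730 : 0.6270
Convolve the two distributions (both contribute in 2-u steps):
  M: 0.2010×0.3730 = 0.074973
  M+2: 0.2010×0.6270 + 0.7990×0.3730 = 0.424054
  M+4: 0.7990×0.6270 = 0.500973
Scale to base peak (0.500973) = 100: 15.0 : 84.6 : 100.0

15.0 : 84.6 : 100.0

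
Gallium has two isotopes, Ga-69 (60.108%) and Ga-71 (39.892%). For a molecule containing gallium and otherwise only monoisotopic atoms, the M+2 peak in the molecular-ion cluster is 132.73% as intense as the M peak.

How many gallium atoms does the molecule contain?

The M+2/M ratio from n Ga atoms is n · q/p = n · 0.39892/0.60108.
n = 1.3273 × 0.60108/0.39892 = 2.00 ≈ 2

2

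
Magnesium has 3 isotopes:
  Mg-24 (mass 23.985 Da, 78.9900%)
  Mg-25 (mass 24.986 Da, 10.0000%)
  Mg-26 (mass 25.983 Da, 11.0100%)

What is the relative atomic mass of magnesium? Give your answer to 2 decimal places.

Average mass = Σ (abundance × isotope mass) = 0.789900 × 23.985 + 0.100000 × 24.986 + 0.110100 × 25.983
= 18.9458 + 2.4986 + 2.8607 = 24.3051 Da

24.31 Da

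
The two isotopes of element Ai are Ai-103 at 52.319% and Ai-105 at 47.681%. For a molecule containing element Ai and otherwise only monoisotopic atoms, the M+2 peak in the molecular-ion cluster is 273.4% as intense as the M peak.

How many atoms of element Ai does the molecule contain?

With n Ai atoms, P(M+2)/P(M) = C(n,1)·p^(n−1)q / p^n = n·q/p = n · 0.47681/0.52319.
n = 2.734 × 0.52319/0.47681 = 3.00 ≈ 3

3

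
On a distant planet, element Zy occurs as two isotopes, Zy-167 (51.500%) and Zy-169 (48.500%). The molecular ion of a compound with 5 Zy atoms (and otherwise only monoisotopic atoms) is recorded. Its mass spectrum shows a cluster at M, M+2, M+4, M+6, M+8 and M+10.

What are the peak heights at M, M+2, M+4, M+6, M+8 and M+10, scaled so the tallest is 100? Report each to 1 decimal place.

Expanding (0.51500 + 0.48500)^5:
P(M) = 0.51500^5 = 0.036227
P(M+2) = 5 × 0.51500^4 × 0.48500^1 = 0.170585
P(M+4) = 10 × 0.51500^3 × 0.48500^2 = 0.321296
P(M+6) = 10 × 0.51500^2 × 0.48500^3 = 0.302580
P(M+8) = 5 × 0.51500^1 × 0.48500^4 = 0.142477
P(M+10) = 0.48500^5 = 0.026835
The M+4 peak is largest (0.321296); scaling to 100 gives 11.3 : 53.1 : 100.0 : 94.2 : 44.3 : 8.4.

11.3 : 53.1 : 100.0 : 94.2 : 44.3 : 8.4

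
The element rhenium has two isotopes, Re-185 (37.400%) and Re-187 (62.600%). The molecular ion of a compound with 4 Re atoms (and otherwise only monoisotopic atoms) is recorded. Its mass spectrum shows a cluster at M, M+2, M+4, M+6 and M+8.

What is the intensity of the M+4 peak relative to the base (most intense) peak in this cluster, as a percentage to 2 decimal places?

89.62%

(0.37400 + 0.62600)^4 gives M 0.0196, M+2 0.1310, M+4 0.3289, M+6 0.3670, M+8 0.1536; the largest is M+6.
P(M+6) = C(4,3) × 0.37400^1 × 0.62600^3 = 4 × 0.3740 × 0.24531438 = 0.366990 (base)
P(M+4) = C(4,2) × 0.37400^2 × 0.62600^2 = 6 × 0.139876 × 0.391876 = 0.328884
Relative intensity = 0.328884 / 0.366990 × 100 = 89.62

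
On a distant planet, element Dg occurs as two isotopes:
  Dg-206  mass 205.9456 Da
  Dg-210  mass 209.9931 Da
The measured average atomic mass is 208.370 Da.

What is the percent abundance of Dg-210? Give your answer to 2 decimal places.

Writing the weighted mean with unknown fraction x of Dg-206:
205.9456·x + 209.9931·(1 − x) = 208.370
(205.9456 − 209.9931)·x = 208.370 − 209.9931
x = -1.6231 / -4.0475 = 0.40101 → 40.10% Dg-206, 59.90% Dg-210.

59.90%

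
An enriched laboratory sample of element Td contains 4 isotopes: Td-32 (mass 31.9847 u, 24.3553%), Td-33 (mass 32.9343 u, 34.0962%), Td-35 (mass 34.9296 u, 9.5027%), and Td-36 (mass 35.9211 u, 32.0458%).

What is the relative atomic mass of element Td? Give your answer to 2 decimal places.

33.85 u

Average mass = Σ (abundance × isotope mass) = 0.243553 × 31.9847 + 0.340962 × 32.9343 + 0.095027 × 34.9296 + 0.320458 × 35.9211
= 7.78997 + 11.22934 + 3.31926 + 11.51120 = 33.84977 u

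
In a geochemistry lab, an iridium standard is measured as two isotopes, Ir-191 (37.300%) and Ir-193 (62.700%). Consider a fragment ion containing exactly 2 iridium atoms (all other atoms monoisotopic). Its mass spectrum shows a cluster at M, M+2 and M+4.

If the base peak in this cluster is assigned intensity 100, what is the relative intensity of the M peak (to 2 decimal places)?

Binomial terms of (0.37300 + 0.62700)^2: M 0.1391, M+2 0.4677, M+4 0.3931 → M+2 is the base peak.
P(M+2) = C(2,1) × 0.37300^1 × 0.62700^1 = 2 × 0.3730 × 0.6270 = 0.467742 (base)
P(M) = C(2,0) × 0.37300^2 × 0.62700^0 = 1 × 0.139129 × 1.0000 = 0.139129
Relative intensity = 0.139129 / 0.467742 × 100 = 29.74

29.74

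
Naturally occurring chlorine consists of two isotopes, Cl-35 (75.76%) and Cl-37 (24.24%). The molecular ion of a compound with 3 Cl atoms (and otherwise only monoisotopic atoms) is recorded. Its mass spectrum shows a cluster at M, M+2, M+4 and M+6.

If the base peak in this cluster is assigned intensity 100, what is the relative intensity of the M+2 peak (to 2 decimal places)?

(0.7576 + 0.2424)^3 gives M 0.4348, M+2 0.4174, M+4 0.1335, M+6 0.0142; the largest is M.
P(M) = C(3,0) × 0.7576^3 × 0.2424^0 = 1 × 0.4348304 × 1.0000 = 0.434830 (base)
P(M+2) = C(3,1) × 0.7576^2 × 0.2424^1 = 3 × 0.57395776 × 0.2424 = 0.417382
Relative intensity = 0.417382 / 0.434830 × 100 = 95.99

95.99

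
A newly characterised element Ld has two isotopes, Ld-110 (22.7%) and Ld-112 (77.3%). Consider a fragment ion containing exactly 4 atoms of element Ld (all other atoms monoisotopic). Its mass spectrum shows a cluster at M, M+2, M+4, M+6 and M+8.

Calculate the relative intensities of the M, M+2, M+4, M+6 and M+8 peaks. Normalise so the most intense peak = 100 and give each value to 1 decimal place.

Expanding (0.227 + 0.773)^4:
P(M) = 0.227^4 = 0.002655
P(M+2) = 4 × 0.227^3 × 0.773^1 = 0.036167
P(M+4) = 6 × 0.227^2 × 0.773^2 = 0.184740
P(M+6) = 4 × 0.227^1 × 0.773^3 = 0.419396
P(M+8) = 0.773^4 = 0.357041
The M+6 peak is largest (0.419396); scaling to 100 gives 0.6 : 8.6 : 44.0 : 100.0 : 85.1.

0.6 : 8.6 : 44.0 : 100.0 : 85.1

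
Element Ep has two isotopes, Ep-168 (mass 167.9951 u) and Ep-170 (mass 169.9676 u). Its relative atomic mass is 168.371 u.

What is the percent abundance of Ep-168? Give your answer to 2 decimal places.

80.94%

With x = fraction of Ep-168 (so Ep-170 is 1 − x):
167.9951·x + 169.9676·(1 − x) = 168.371
(167.9951 − 169.9676)·x = 168.371 − 169.9676
x = -1.5966 / -1.9725 = 0.80943 → 80.94% Ep-168, 19.06% Ep-170.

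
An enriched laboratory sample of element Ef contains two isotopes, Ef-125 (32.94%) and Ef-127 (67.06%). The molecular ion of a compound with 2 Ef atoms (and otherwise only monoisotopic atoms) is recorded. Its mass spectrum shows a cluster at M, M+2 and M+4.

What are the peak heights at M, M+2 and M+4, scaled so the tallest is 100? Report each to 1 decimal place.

Expanding (0.3294 + 0.6706)^2:
P(M) = 0.3294^2 = 0.108504
P(M+2) = 2 × 0.3294^1 × 0.6706^1 = 0.441791
P(M+4) = 0.6706^2 = 0.449704
The M+4 peak is largest (0.449704); scaling to 100 gives 24.1 : 98.2 : 100.0.

24.1 : 98.2 : 100.0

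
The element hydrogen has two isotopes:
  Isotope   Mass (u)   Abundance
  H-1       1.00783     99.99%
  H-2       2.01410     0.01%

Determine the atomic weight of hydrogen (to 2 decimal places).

1.01 u

The abundance-weighted mean is 0.9999 × 1.00783 + 0.0001 × 2.01410
= 1.007729 + 0.000201 = 1.007930 u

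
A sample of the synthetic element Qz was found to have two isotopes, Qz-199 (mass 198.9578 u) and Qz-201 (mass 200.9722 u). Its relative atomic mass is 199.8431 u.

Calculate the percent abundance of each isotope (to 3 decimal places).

With x = fraction of Qz-199 (so Qz-201 is 1 − x):
198.9578·x + 200.9722·(1 − x) = 199.8431
(198.9578 − 200.9722)·x = 199.8431 − 200.9722
x = -1.1291 / -2.0144 = 0.56051 → 56.051% Qz-199, 43.949% Qz-201.

Qz-199: 56.051%, Qz-201: 43.949%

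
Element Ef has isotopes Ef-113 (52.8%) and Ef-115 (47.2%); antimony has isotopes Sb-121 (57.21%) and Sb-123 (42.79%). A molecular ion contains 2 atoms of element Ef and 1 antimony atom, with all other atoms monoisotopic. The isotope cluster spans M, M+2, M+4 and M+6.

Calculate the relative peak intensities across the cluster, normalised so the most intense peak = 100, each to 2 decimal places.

Element Ef pattern (n=2): 0.278784 : 0.498432 : 0.222784
Antimony pattern (n=1): 0.5721 : 0.4279
Convolve the two distributions (both contribute in 2-u steps):
  M: 0.278784×0.5721 = 0.159492
  M+2: 0.278784×0.4279 + 0.498432×0.5721 = 0.404445
  M+4: 0.498432×0.4279 + 0.222784×0.5721 = 0.340734
  M+6: 0.222784×0.4279 = 0.095329
Scale to base peak (0.404445) = 100: 39.43 : 100.00 : 84.25 : 23.57

39.43 : 100.00 : 84.25 : 23.57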